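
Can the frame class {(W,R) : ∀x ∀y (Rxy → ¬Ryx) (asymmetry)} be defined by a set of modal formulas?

If a class were modally definable it would be closed under surjective bounded morphisms (Goldblatt–Thomason).
The 4-cycle (worlds a,b,c,d with a→b→c→d→a) is asymmetric. Mapping every world to a single reflexive point • is a surjective bounded morphism, and the reflexive point is not asymmetric (R•• but asymmetry requires ¬R••).
So the class is not modally definable.

No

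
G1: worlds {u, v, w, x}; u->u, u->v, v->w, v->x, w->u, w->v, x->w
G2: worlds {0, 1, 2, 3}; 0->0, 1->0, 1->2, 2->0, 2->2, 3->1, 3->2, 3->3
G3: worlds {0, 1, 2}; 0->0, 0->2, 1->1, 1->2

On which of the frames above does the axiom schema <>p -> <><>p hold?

G2, G3

Frame correspondent (Sahlqvist): forall x forall y (xRy -> exists w (y = w & x R^2 w)) — i.e. a generalized confluence (Geach) condition.
G1: fails — vRx but no t with x=t and vR²t.
G2: satisfies the condition.
G3: satisfies the condition.
Valid on: G2, G3.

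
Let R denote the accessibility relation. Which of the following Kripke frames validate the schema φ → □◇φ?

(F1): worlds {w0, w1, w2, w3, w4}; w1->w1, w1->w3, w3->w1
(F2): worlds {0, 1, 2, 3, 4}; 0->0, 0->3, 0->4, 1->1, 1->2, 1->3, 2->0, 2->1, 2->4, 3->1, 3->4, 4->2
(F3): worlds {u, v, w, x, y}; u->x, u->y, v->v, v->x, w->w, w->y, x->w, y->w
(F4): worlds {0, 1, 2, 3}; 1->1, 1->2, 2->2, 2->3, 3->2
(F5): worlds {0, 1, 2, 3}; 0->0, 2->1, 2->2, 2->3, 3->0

(F1)

This is the axiom for symmetry; its first-order frame correspondent is ∀x ∀y (Rxy → Ryx).
(F1): condition met.
(F2): fails — R34 but not R43.
(F3): fails — Rxw but not Rwx.
(F4): fails — R12 but not R21.
(F5): fails — R23 but not R32.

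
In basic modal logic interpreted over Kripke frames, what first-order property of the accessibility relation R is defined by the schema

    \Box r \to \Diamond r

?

Seriality

Suppose □r→◇r is valid. At any x set V(r)=W. Then □r at x, so ◇r at x, so x has a successor.
Conversely, any frame satisfying \forall x \exists y Rxy validates the schema.
Frame condition: \forall x \exists y Rxy.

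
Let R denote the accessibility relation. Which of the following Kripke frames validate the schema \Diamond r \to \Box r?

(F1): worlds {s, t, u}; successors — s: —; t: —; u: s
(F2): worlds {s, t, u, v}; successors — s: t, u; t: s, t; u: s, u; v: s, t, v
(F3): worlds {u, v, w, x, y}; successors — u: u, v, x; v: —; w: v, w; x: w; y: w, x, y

(F1)

Frame correspondent (Sahlqvist): \forall x \forall y \forall z (Rxy \wedge Rxz \to y = z) — i.e. partial functionality.
(F1): condition met.
(F2): fails — s sees both t and u.
(F3): fails — u sees both u and v.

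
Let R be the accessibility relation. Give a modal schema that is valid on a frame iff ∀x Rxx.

□q → q

The condition is reflexivity. The T schema □q → q defines it.
Suppose □q→q is valid. At any x set V(q)={w : Rxw}. Then □q holds at x, so q holds at x, i.e. Rxx.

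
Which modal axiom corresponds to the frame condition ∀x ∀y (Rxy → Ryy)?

□(□p → p)

This is shift-reflexivity; the standard corresponding axiom is T□: □(□p → p).
Suppose □(□p→p) is valid. Take Rxy and set V(p)={w : Ryw}. Then at y, □p holds; since □(□p→p) at x, □p→p at y, so p at y, i.e. Ryy.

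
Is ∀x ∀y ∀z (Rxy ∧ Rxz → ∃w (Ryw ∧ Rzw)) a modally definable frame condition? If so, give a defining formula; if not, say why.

Yes — defined by ◇□q → □◇q

This is a Sahlqvist condition; the .2 axiom ◇□q → □◇q defines it.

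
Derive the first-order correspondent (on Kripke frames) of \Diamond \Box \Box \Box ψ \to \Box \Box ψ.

This is a Sahlqvist (Geach-type) schema ◇^1□^3ψ → □^2◇^0ψ.
First-order correspondent: \forall x \forall y \forall z ((xRy \wedge x R^2 z) \to \exists w (y R^3 w \wedge z = w)).

\forall x \forall y \forall z ((xRy \wedge x R^2 z) \to \exists w (y R^3 w \wedge z = w))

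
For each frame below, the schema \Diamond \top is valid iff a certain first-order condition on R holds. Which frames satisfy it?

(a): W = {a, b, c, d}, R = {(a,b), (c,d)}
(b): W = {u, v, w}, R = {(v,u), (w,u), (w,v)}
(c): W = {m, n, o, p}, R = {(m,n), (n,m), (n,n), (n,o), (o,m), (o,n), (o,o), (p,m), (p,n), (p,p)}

(c)

Frame correspondent (Sahlqvist): \forall x \exists y Rxy — i.e. seriality.
(a): fails — world b has no successor.
(b): fails — world u has no successor.
(c): holds.
Valid on: (c).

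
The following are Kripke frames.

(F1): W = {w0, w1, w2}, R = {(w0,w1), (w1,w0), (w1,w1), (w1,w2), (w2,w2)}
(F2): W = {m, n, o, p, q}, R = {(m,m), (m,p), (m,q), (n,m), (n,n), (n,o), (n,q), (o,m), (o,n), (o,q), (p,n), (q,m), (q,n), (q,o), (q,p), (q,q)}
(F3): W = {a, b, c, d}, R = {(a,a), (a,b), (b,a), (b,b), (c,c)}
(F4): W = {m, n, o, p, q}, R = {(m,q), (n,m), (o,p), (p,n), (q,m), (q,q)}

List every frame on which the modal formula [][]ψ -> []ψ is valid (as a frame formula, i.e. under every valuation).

(F1), (F2), (F3)

The schema corresponds to density: forall x forall y (Rxy -> exists z (Rxz & Rzy)).
(F1): ✓.
(F2): ✓.
(F3): ✓.
(F4): fails — Rop but no z with Roz and Rzp.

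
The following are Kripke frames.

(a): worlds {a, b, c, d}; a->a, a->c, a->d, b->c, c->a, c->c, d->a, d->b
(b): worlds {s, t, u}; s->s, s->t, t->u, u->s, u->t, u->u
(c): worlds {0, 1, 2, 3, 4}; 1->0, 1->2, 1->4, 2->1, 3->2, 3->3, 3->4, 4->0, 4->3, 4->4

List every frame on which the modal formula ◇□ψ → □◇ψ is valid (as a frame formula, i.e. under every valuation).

Frame correspondent (Sahlqvist): ∀x ∀y ∀z (Rxy ∧ Rxz → ∃w (Ryw ∧ Rzw)) — i.e. convergence.
(a): holds.
(b): fails — Rss and Rst but s and t have no common successor.
(c): fails — R10 and R10 but 0 and 0 have no common successor.
Valid on: (a).

(a)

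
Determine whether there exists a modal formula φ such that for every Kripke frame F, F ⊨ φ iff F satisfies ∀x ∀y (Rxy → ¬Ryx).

No — not modally definable

Modal frame validity is preserved under surjective bounded morphisms.
The 4-cycle (worlds w0,w1,w2,w3 with w0→w1→w2→w3→w0) is asymmetric. Mapping every world to a single reflexive point • is a surjective bounded morphism, and the reflexive point is not asymmetric (R•• but asymmetry requires ¬R••).
So the class is not modally definable.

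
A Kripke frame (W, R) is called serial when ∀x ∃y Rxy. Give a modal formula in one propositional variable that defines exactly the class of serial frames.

□p → ◇p

A defining formula is □p → ◇p (the D axiom).
Suppose □p→◇p is valid. At any x set V(p)=W. Then □p at x, so ◇p at x, so x has a successor.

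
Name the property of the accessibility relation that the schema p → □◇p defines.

Symmetry

Suppose p→□◇p is valid. Take Rxy and set V(p)={x}. Then p at x, so □◇p at x, so ◇p at y, so some z with Ryz has p; z=x, i.e. Ryx.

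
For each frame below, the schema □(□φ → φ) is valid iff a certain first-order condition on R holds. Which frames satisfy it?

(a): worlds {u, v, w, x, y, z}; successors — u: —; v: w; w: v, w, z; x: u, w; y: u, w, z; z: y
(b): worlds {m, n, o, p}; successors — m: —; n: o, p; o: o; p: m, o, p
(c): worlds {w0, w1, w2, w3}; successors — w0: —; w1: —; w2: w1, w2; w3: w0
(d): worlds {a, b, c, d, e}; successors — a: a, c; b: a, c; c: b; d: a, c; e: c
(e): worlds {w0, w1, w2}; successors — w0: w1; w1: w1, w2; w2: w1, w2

(e)

This is the axiom for shift-reflexivity; its first-order frame correspondent is ∀x ∀y (Rxy → Ryy).
(a): fails — Rxu but not Ruu.
(b): fails — Rpm but not Rmm.
(c): fails — Rw3w0 but not Rw0w0.
(d): fails — Rbc but not Rcc.
(e): holds.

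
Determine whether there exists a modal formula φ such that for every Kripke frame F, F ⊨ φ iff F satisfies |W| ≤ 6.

Any modally definable frame class is closed under disjoint unions.
Any modal formula valid on each of 7 disjoint one-world frames is valid on their disjoint union (validity is preserved under disjoint unions). Each one-world frame has |W|=1≤6, but the union has |W|=7.
So no modal formula (or set of formulas) defines exactly the |W|≤6 frames.

Not definable by any modal formula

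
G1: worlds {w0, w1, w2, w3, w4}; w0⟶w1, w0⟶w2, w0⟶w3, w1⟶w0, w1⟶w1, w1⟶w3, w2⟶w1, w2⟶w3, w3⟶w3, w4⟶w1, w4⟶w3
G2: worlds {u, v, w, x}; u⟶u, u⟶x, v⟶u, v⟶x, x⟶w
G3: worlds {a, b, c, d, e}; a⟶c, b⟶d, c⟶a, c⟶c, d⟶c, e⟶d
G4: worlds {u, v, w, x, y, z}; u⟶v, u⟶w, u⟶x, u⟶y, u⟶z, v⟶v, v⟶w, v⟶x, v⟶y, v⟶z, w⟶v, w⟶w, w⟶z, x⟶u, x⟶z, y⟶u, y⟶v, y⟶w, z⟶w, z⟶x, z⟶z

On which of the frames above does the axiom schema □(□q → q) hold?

The schema corresponds to shift-reflexivity: ∀x ∀y (Rxy → Ryy).
G1: fails — Rw1w0 but not Rw0w0.
G2: fails — Rxw but not Rww.
G3: fails — Red but not Rdd.
G4: fails — Ruy but not Ryy.
Valid on no frame.

none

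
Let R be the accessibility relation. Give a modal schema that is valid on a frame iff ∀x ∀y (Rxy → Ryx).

The condition is symmetry. The B schema q → □◇q defines it.
Suppose q→□◇q is valid. Take Rxy and set V(q)={x}. Then q at x, so □◇q at x, so ◇q at y, so some z with Ryz has q; z=x, i.e. Ryx.

q → □◇q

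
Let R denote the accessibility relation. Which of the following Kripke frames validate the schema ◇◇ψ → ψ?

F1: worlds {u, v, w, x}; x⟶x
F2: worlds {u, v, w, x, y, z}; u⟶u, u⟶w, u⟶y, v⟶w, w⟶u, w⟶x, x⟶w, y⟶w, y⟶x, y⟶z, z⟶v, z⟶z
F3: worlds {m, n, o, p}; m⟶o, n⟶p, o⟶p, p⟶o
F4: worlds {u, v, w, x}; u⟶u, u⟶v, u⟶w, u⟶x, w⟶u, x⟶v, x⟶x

The schema corresponds to a generalized confluence (Geach) condition: ∀x ∀y (xR²y → ∃w (y = w ∧ x = w)).
F1: ✓.
F2: fails — uR²w but w ≠ u.
F3: fails — mR²p but p ≠ m.
F4: fails — uR²v but v ≠ u.
Valid on: F1.

F1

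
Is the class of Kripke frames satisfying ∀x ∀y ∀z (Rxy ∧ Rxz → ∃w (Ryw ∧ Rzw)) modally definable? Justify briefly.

Definable; ◇□p → □◇p defines it

The condition is convergence. A defining modal formula is ◇□p → □◇p.
Suppose ◇□p→□◇p is valid. Take Rxy, Rxz and set V(p)={w : Ryw}. Then □p at y so ◇□p at x, so □◇p at x, so ◇p at z, giving w with Rzw and Ryw.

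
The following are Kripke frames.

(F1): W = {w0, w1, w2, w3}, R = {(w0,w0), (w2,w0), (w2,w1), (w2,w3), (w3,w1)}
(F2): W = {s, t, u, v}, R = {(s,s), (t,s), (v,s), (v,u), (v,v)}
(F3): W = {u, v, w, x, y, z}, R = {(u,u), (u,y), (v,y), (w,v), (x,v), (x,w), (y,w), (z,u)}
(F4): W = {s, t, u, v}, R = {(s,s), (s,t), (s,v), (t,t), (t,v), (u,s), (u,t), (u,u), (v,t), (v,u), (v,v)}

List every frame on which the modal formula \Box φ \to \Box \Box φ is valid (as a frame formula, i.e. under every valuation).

(F1), (F2)

This is the axiom for transitivity; its first-order frame correspondent is \forall x \forall y \forall z (Rxy \wedge Ryz \to Rxz).
(F1): satisfies the condition.
(F2): satisfies the condition.
(F3): fails — Ryw and Rwv but not Ryv.
(F4): fails — Rtv and Rvu but not Rtu.
Valid on: (F1), (F2).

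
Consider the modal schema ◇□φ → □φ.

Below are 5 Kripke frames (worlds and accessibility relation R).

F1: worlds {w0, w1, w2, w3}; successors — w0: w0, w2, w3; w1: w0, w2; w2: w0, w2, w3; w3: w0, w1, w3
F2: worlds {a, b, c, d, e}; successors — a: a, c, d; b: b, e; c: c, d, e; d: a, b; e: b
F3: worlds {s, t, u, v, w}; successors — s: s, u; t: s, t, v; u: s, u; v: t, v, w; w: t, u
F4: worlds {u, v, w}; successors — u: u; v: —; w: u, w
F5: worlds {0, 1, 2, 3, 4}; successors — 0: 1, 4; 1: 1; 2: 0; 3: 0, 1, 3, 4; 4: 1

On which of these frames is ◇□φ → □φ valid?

none

The schema corresponds to the Euclidean property: ∀x ∀y ∀z (Rxy ∧ Rxz → Ryz).
F1: fails — Rw0w3 and Rw0w2 but not Rw3w2.
F2: fails — Rac and Raa but not Rca.
F3: fails — Rtv and Rts but not Rvs.
F4: fails — Rwu and Rww but not Ruw.
F5: fails — R01 and R04 but not R14.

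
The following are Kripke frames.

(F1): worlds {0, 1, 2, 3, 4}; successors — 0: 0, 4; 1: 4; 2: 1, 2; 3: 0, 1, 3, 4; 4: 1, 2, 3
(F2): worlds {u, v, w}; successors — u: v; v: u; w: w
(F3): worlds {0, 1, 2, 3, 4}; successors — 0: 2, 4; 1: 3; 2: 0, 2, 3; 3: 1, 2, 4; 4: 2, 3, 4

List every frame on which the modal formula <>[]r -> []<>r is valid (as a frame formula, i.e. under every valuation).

(F2), (F3)

This is the axiom for convergence; its first-order frame correspondent is forall x forall y forall z (Rxy & Rxz -> exists w (Ryw & Rzw)).
(F1): fails — R00 and R04 but 0 and 4 have no common successor.
(F2): holds.
(F3): holds.
Valid on: (F2), (F3).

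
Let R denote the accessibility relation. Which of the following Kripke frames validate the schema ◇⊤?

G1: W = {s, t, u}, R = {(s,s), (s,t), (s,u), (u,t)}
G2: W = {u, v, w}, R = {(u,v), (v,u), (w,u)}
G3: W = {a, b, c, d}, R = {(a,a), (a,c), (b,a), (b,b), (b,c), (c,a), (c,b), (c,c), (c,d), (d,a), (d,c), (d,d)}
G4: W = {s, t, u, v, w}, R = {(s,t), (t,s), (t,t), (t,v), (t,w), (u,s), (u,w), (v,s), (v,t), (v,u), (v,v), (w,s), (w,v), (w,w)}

The schema corresponds to seriality: ∀x ∃y Rxy.
G1: fails — world t has no successor.
G2: ✓.
G3: ✓.
G4: ✓.

G2, G3, G4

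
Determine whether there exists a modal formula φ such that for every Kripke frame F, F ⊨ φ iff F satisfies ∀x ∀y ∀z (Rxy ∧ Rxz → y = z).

Yes, by ◇q → □q

This is a Sahlqvist condition; the CD axiom ◇q → □q defines it.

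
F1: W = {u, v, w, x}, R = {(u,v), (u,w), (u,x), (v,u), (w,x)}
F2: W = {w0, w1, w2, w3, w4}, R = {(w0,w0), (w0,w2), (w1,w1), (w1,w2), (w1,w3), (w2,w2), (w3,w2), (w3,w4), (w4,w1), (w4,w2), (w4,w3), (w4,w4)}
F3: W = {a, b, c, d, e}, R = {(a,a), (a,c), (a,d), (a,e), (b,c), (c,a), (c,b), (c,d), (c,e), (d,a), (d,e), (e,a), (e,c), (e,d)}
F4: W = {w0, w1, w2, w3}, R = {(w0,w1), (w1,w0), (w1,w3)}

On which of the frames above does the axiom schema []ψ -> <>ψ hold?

This is the axiom for seriality; its first-order frame correspondent is forall x exists y Rxy.
F1: fails — world x has no successor.
F2: condition met.
F3: condition met.
F4: fails — world w2 has no successor.
Valid on: F2, F3.

F2, F3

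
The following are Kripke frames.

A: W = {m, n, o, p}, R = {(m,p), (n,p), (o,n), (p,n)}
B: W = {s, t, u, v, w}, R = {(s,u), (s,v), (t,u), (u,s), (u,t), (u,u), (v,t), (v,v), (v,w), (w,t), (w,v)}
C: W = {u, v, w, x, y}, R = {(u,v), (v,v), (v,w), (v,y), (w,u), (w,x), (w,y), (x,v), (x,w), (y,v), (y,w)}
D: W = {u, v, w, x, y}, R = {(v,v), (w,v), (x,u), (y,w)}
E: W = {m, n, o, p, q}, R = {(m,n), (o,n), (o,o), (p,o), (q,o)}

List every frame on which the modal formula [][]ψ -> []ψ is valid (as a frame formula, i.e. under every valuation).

The schema corresponds to density: forall x forall y (Rxy -> exists z (Rxz & Rzy)).
A: fails — Ron but no z with Roz and Rzn.
B: satisfies the condition.
C: fails — Rwu but no z with Rwz and Rzu.
D: fails — Rxu but no z with Rxz and Rzu.
E: fails — Rmn but no z with Rmz and Rzn.
Valid on: B.

B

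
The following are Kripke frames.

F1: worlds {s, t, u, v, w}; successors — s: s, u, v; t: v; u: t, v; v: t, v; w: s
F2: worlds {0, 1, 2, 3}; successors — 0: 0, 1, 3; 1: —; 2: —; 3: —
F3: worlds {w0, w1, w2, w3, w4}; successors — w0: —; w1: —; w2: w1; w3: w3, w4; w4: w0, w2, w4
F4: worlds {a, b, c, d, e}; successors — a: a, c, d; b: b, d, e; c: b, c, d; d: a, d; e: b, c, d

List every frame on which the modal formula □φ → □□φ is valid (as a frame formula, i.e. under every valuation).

F2

Frame correspondent (Sahlqvist): ∀x ∀y ∀z (Rxy ∧ Ryz → Rxz) — i.e. transitivity.
F1: fails — Rtv and Rvt but not Rtt.
F2: holds.
F3: fails — Rw4w2 and Rw2w1 but not Rw4w1.
F4: fails — Reb and Rbe but not Ree.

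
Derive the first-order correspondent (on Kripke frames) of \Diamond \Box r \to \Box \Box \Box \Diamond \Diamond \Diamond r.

\forall x \forall y \forall z ((xRy \wedge x R^3 z) \to \exists w (yRw \wedge z R^3 w))

This is a Sahlqvist (Geach-type) schema ◇^1□^1r → □^3◇^3r.
Minimal-valuation argument: fix x; take any y with xR^1y and any z with xR^3z. Set V(r) to the set of worlds R-reachable from y in exactly 1 step. Then □^1r holds at y, so the antecedent holds at x; validity forces ◇^3r at z, giving a w with zR^3w and yR^1w.
First-order correspondent: \forall x \forall y \forall z ((xRy \wedge x R^3 z) \to \exists w (yRw \wedge z R^3 w)).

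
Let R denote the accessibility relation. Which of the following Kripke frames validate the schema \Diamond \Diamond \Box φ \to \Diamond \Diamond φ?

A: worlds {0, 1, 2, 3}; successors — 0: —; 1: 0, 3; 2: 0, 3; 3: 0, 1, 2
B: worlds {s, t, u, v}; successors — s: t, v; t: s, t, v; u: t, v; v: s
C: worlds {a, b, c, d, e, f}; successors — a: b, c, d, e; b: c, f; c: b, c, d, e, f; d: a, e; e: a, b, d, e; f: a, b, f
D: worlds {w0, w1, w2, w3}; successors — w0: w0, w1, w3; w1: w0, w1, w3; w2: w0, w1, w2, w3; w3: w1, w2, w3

C, D

The schema corresponds to a generalized confluence (Geach) condition: \forall x \forall y (x R^2 y \to \exists w (yRw \wedge x R^2 w)).
A: fails — 1R²0 but no w with 0Rw and 1R²w.
B: fails — vR²v but no w with vRw and vR²w.
C: ✓.
D: ✓.
Valid on: C, D.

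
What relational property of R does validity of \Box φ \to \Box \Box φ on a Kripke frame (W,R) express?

Suppose □φ→□□φ is valid. Take Rxy, Ryz and set V(φ)={w : Rxw}. Then □φ at x, so □□φ at x, so □φ at y, so φ at z, i.e. Rxz.
The converse is a direct semantic check.
Frame condition: \forall x \forall y \forall z (Rxy \wedge Ryz \to Rxz).

transitivity: \forall x \forall y \forall z (Rxy \wedge Ryz \to Rxz)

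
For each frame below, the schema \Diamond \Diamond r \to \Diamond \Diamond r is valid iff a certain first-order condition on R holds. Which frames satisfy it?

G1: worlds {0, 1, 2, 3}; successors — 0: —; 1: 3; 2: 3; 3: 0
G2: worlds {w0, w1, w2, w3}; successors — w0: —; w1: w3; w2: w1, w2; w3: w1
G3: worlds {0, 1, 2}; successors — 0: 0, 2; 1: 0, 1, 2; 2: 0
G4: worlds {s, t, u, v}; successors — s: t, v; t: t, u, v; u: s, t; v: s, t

Frame correspondent (Sahlqvist): \forall x \forall y (x R^2 y \to \exists w (y = w \wedge x R^2 w)) — i.e. a generalized confluence (Geach) condition.
G1: satisfies the condition.
G2: satisfies the condition.
G3: satisfies the condition.
G4: satisfies the condition.

G1, G2, G3, G4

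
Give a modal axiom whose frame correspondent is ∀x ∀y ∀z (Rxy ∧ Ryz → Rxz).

□q → □□q

The condition is transitivity. The 4 schema □q → □□q defines it.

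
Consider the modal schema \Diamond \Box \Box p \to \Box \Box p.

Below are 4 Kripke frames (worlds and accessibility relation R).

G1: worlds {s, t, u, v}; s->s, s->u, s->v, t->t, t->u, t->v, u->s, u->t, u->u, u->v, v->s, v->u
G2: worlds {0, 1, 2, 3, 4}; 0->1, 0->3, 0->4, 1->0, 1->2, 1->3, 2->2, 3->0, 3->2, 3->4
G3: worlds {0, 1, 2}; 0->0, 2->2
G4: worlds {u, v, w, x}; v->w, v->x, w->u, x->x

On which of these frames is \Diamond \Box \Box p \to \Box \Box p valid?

The schema corresponds to a generalized confluence (Geach) condition: \forall x \forall y \forall z ((xRy \wedge x R^2 z) \to \exists w (y R^2 w \wedge z = w)).
G1: holds.
G2: fails — 0R3, 0R²0 but no w with 3R²w and 0=w.
G3: holds.
G4: fails — vRw, vR²u but no t with wR²t and u=t.
Valid on: G1, G3.

G1, G3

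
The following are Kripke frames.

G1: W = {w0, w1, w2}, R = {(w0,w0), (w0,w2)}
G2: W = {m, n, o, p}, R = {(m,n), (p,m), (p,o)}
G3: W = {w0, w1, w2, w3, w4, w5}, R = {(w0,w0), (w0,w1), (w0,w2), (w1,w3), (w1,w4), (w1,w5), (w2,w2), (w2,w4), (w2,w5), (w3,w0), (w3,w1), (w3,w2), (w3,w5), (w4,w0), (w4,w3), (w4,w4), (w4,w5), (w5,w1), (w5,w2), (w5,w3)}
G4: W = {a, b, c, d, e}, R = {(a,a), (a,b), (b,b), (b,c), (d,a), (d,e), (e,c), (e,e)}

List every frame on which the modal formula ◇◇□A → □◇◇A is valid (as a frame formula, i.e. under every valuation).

The schema corresponds to a generalized confluence (Geach) condition: ∀x ∀y ∀z ((xR²y ∧ xRz) → ∃w (yRw ∧ zR²w)).
G1: fails — w0R²w0, w0Rw2 but no w with w0Rw and w2R²w.
G2: fails — pR²n, pRm but no w with nRw and mR²w.
G3: ✓.
G4: fails — aR²c, aRa but no w with cRw and aR²w.

G3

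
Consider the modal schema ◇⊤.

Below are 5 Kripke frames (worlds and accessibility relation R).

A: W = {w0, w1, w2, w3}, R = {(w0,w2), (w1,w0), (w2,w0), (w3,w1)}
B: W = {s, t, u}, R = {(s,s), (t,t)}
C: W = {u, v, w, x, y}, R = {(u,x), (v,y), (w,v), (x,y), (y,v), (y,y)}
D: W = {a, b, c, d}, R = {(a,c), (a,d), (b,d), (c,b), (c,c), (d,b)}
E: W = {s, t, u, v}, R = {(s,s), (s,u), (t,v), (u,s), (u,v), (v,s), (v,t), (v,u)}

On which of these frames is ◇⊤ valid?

A, C, D, E

The schema corresponds to seriality: ∀x ∃y Rxy.
A: ✓.
B: fails — world u has no successor.
C: ✓.
D: ✓.
E: ✓.
Valid on: A, C, D, E.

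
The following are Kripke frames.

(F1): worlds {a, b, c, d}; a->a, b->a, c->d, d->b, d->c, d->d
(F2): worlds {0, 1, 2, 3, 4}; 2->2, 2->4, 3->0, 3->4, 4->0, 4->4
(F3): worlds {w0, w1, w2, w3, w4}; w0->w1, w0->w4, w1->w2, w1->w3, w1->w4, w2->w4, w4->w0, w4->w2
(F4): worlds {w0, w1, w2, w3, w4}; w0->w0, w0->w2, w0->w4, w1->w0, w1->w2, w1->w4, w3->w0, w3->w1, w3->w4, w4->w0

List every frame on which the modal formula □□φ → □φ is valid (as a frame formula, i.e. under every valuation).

(F1), (F2)

This is the axiom for density; its first-order frame correspondent is ∀x ∀y (Rxy → ∃z (Rxz ∧ Rzy)).
(F1): satisfies the condition.
(F2): satisfies the condition.
(F3): fails — Rw2w4 but no z with Rw2z and Rzw4.
(F4): fails — Rw3w1 but no z with Rw3z and Rzw1.
Valid on: (F1), (F2).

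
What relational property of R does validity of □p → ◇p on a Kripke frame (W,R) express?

Suppose □p→◇p is valid. At any x set V(p)=W. Then □p at x, so ◇p at x, so x has a successor.

seriality: ∀x ∃y Rxy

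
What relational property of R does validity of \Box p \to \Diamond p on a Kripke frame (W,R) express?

seriality: \forall x \exists y Rxy

This is the D axiom.
Its frame correspondent is seriality — \forall x \exists y Rxy.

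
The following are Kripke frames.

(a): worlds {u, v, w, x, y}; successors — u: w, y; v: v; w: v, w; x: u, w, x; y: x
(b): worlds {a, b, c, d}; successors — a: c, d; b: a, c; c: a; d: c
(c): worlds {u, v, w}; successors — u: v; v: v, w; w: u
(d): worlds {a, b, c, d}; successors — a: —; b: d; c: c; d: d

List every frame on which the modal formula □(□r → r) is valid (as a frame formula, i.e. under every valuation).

This is the axiom for shift-reflexivity; its first-order frame correspondent is ∀x ∀y (Rxy → Ryy).
(a): fails — Rxu but not Ruu.
(b): fails — Rbc but not Rcc.
(c): fails — Rwu but not Ruu.
(d): satisfies the condition.
Valid on: (d).

(d)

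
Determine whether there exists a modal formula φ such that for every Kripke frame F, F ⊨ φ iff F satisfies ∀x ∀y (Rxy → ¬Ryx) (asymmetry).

If a class were modally definable it would be closed under surjective bounded morphisms (Goldblatt–Thomason).
The 3-cycle (worlds w0,w1,w2 with w0→w1→w2→w0) is asymmetric. Mapping every world to a single reflexive point • is a surjective bounded morphism, and the reflexive point is not asymmetric (R•• but asymmetry requires ¬R••).
So no modal formula (or set of formulas) defines exactly the asymmetric frames.

Not modally definable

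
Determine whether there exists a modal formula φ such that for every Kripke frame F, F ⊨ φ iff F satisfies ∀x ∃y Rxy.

Yes, by □p → ◇p

Yes: it is seriality, defined by the D schema □p → ◇p.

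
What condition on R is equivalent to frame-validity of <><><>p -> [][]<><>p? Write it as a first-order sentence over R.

This is a Sahlqvist (Geach-type) schema ◇^3□^0p → □^2◇^2p.
Minimal-valuation argument: fix x; take any y with xR^3y and any z with xR^2z. Set V(p) to the set of worlds R-reachable from y in exactly 0 steps. Then □^0p holds at y, so the antecedent holds at x; validity forces ◇^2p at z, giving a w with zR^2w and yR^0w.
First-order correspondent: forall x forall y forall z ((x R^3 y & x R^2 z) -> exists w (y = w & z R^2 w)).

forall x forall y forall z ((x R^3 y & x R^2 z) -> exists w (y = w & z R^2 w))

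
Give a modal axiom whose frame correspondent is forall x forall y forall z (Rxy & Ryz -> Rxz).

□r → □□r

The condition is transitivity. The 4 schema □r → □□r defines it.
Suppose □r→□□r is valid. Take Rxy, Ryz and set V(r)={w : Rxw}. Then □r at x, so □□r at x, so □r at y, so r at z, i.e. Rxz.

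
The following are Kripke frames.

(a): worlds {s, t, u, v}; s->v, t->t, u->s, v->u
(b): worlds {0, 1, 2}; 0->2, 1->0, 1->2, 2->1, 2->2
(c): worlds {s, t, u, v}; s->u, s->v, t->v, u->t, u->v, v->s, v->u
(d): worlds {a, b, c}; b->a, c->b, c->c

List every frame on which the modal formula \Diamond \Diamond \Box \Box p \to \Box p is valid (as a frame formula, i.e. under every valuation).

This is the axiom for a generalized confluence (Geach) condition; its first-order frame correspondent is \forall x \forall y \forall z ((x R^2 y \wedge xRz) \to \exists w (y R^2 w \wedge z = w)).
(a): ✓.
(b): fails — 1R²1, 1R0 but no w with 1R²w and 0=w.
(c): fails — sR²t, sRv but no w with tR²w and v=w.
(d): fails — cR²a, cRb but no w with aR²w and b=w.
Valid on: (a).

(a)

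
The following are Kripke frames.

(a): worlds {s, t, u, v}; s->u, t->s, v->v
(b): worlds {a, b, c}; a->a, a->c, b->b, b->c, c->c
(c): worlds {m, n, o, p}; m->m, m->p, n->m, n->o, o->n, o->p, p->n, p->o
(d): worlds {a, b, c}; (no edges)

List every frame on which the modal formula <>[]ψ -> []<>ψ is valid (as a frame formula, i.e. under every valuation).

(b), (d)

Frame correspondent (Sahlqvist): forall x forall y forall z (Rxy & Rxz -> exists w (Ryw & Rzw)) — i.e. convergence.
(a): fails — Rsu and Rsu but u and u have no common successor.
(b): satisfies the condition.
(c): fails — Rmm and Rmp but m and p have no common successor.
(d): satisfies the condition.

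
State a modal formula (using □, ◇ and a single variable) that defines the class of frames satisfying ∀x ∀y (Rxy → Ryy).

□(□p → p)

This is shift-reflexivity; the standard corresponding axiom is T□: □(□p → p).
Suppose □(□p→p) is valid. Take Rxy and set V(p)={w : Ryw}. Then at y, □p holds; since □(□p→p) at x, □p→p at y, so p at y, i.e. Ryy.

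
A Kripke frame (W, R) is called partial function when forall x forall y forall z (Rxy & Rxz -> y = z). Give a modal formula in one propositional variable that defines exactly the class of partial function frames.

◇p → □p

This is partial functionality; the standard corresponding axiom is CD: ◇p → □p.
Suppose ◇p→□p is valid. Take Rxy, Rxz and set V(p)={y}. Then ◇p at x, so □p at x, so p at z, i.e. z=y.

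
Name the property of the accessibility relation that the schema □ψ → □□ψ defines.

transitivity

This is the 4 axiom.
It corresponds to transitivity: ∀x ∀y ∀z (Rxy ∧ Ryz → Rxz).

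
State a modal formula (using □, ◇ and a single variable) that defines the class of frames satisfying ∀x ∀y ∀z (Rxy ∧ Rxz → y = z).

◇s → □s

A defining formula is ◇s → □s (the CD axiom).
Suppose ◇s→□s is valid. Take Rxy, Rxz and set V(s)={y}. Then ◇s at x, so □s at x, so s at z, i.e. z=y.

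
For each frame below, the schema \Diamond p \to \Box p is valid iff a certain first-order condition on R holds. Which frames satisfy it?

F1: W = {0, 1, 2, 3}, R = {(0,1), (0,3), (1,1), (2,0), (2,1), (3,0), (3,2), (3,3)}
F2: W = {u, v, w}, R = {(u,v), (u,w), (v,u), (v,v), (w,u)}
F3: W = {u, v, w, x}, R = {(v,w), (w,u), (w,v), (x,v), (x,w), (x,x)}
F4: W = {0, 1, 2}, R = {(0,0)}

This is the axiom for partial functionality; its first-order frame correspondent is \forall x \forall y \forall z (Rxy \wedge Rxz \to y = z).
F1: fails — 0 sees both 1 and 3.
F2: fails — u sees both v and w.
F3: fails — w sees both u and v.
F4: holds.

F4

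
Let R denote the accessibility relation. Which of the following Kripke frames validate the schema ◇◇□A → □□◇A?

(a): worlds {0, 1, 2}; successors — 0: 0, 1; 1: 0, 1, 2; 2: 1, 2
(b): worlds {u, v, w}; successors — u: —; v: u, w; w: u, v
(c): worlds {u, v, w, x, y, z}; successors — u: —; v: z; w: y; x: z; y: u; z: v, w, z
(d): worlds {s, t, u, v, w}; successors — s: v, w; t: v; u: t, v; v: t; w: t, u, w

(a)

Frame correspondent (Sahlqvist): ∀x ∀y ∀z ((xR²y ∧ xR²z) → ∃w (yRw ∧ zRw)) — i.e. a generalized confluence (Geach) condition.
(a): ✓.
(b): fails — vR²u, vR²u but no t with uRt and uRt.
(c): fails — vR²v, vR²w but no t with vRt and wRt.
(d): fails — sR²t, sR²w but no w* with tRw* and wRw*.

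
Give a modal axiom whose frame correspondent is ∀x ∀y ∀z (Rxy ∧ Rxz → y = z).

◇q → □q

A defining formula is ◇q → □q (the CD axiom).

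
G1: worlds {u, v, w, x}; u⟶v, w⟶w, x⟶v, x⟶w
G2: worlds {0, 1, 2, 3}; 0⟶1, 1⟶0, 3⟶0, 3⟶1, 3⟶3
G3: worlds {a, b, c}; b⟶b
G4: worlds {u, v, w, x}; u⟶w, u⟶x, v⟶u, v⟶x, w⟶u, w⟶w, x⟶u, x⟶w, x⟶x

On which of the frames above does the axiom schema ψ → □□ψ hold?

G3

The schema corresponds to a generalized confluence (Geach) condition: ∀x ∀z (xR²z → ∃w (x = w ∧ z = w)).
G1: fails — xR²w but x ≠ w.
G2: fails — 3R²0 but 3 ≠ 0.
G3: holds.
G4: fails — uR²w but u ≠ w.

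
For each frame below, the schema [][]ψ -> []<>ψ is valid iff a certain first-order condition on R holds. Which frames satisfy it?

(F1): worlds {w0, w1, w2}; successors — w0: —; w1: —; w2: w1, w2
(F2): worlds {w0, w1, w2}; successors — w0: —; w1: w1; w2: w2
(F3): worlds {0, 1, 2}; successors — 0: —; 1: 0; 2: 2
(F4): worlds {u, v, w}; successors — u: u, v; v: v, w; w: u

Frame correspondent (Sahlqvist): forall x forall z (xRz -> exists w (x R^2 w & zRw)) — i.e. a generalized confluence (Geach) condition.
(F1): fails — w2Rw1 but no w with w2R²w and w1Rw.
(F2): ✓.
(F3): fails — 1R0 but no w with 1R²w and 0Rw.
(F4): ✓.

(F2), (F4)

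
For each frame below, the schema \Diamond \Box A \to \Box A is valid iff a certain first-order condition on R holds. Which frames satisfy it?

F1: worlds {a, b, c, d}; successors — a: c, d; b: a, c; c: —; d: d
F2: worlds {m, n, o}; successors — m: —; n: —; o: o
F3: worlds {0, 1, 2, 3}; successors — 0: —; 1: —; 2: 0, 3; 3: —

F2

The schema corresponds to the Euclidean property: \forall x \forall y \forall z (Rxy \wedge Rxz \to Ryz).
F1: fails — Rac and Rac but not Rcc.
F2: holds.
F3: fails — R23 and R23 but not R33.
Valid on: F2.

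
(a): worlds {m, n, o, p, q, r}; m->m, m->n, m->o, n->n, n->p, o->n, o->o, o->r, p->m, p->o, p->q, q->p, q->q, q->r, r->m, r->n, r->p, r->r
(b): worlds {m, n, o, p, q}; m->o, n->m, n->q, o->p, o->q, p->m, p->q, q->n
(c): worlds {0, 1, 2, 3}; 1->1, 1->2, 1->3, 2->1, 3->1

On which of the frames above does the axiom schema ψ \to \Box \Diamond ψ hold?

Frame correspondent (Sahlqvist): \forall x \forall y (Rxy \to Ryx) — i.e. symmetry.
(a): fails — Ron but not Rno.
(b): fails — Rop but not Rpo.
(c): satisfies the condition.
Valid on: (c).

(c)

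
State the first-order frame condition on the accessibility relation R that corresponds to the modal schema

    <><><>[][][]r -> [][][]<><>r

This is a Sahlqvist (Geach-type) schema ◇^3□^3r → □^3◇^2r.
Minimal-valuation argument: fix x; take any y with xR^3y and any z with xR^3z. Set V(r) to the set of worlds R-reachable from y in exactly 3 steps. Then □^3r holds at y, so the antecedent holds at x; validity forces ◇^2r at z, giving a w with zR^2w and yR^3w.
First-order correspondent: forall x forall y forall z ((x R^3 y & x R^3 z) -> exists w (y R^3 w & z R^2 w)).

forall x forall y forall z ((x R^3 y & x R^3 z) -> exists w (y R^3 w & z R^2 w))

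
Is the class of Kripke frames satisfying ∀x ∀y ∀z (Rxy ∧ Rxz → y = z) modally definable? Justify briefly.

This is a Sahlqvist condition; the CD axiom ◇q → □q defines it.

Yes, by ◇q → □q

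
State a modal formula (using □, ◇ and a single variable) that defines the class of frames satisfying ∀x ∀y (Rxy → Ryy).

A defining formula is □(□s → s) (the T□ axiom).
Suppose □(□s→s) is valid. Take Rxy and set V(s)={w : Ryw}. Then at y, □s holds; since □(□s→s) at x, □s→s at y, so s at y, i.e. Ryy.

□(□s → s)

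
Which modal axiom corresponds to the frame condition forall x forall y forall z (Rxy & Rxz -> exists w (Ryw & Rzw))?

◇□r → □◇r

The condition is convergence. The .2 schema ◇□r → □◇r defines it.
Suppose ◇□r→□◇r is valid. Take Rxy, Rxz and set V(r)={w : Ryw}. Then □r at y so ◇□r at x, so □◇r at x, so ◇r at z, giving w with Rzw and Ryw.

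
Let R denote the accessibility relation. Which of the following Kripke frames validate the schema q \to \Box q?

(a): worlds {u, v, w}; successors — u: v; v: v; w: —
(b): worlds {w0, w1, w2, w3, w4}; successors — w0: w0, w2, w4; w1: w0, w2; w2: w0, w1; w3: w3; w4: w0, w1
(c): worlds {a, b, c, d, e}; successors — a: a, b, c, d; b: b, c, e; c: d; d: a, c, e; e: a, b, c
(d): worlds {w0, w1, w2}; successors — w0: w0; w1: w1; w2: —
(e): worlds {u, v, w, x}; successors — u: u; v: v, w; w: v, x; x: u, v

The schema corresponds to a generalized confluence (Geach) condition: \forall x \forall z (xRz \to \exists w (x = w \wedge z = w)).
(a): fails — uRv but u ≠ v.
(b): fails — w0Rw2 but w0 ≠ w2.
(c): fails — aRb but a ≠ b.
(d): ✓.
(e): fails — vRw but v ≠ w.
Valid on: (d).

(d)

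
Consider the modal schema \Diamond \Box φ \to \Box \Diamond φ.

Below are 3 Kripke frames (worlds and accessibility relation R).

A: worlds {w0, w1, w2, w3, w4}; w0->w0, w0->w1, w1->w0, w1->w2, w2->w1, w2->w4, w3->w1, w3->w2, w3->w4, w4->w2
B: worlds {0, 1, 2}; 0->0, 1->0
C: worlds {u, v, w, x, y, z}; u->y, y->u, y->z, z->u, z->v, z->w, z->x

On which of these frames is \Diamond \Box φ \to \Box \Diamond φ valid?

B

This is the axiom for convergence; its first-order frame correspondent is \forall x \forall y \forall z (Rxy \wedge Rxz \to \exists w (Ryw \wedge Rzw)).
A: fails — Rw3w1 and Rw3w2 but w1 and w2 have no common successor.
B: satisfies the condition.
C: fails — Ryz and Ryu but z and u have no common successor.
Valid on: B.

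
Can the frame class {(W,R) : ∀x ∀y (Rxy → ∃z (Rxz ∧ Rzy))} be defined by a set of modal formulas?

Definable; □□r → □r defines it

Yes: it is density, defined by the C4 schema □□r → □r.
Suppose □□r→□r is valid. Take Rxy and set V(r)={w : xR²w}. Then □□r at x, so □r at x, so r at y, i.e. ∃z(Rxz∧Rzy).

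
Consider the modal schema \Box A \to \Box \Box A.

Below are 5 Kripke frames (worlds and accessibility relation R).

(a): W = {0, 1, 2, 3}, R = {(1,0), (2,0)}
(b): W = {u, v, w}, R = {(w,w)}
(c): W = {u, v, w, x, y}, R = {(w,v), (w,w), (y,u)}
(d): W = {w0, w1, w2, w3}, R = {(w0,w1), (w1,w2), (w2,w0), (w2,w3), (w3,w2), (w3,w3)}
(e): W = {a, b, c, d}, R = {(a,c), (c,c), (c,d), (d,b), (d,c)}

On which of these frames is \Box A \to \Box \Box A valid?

The schema corresponds to transitivity: \forall x \forall y \forall z (Rxy \wedge Ryz \to Rxz).
(a): condition met.
(b): condition met.
(c): condition met.
(d): fails — Rw1w2 and Rw2w0 but not Rw1w0.
(e): fails — Rcd and Rdb but not Rcb.

(a), (b), (c)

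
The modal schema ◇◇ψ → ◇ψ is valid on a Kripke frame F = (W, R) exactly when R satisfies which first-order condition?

This is frame-equivalent to □ψ → □□ψ (substitute ¬ψ for ψ and contrapose).
Suppose □ψ→□□ψ is valid. Take Rxy, Ryz and set V(ψ)={w : Rxw}. Then □ψ at x, so □□ψ at x, so □ψ at y, so ψ at z, i.e. Rxz.

transitivity: ∀x ∀y ∀z (Rxy ∧ Ryz → Rxz)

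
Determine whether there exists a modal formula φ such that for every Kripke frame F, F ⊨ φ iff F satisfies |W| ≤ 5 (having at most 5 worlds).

Any modally definable frame class is closed under disjoint unions.
Any modal formula valid on each of 6 disjoint one-world frames is valid on their disjoint union (validity is preserved under disjoint unions). Each one-world frame has |W|=1≤5, but the union has |W|=6.
So the class is not modally definable.

Not definable by any modal formula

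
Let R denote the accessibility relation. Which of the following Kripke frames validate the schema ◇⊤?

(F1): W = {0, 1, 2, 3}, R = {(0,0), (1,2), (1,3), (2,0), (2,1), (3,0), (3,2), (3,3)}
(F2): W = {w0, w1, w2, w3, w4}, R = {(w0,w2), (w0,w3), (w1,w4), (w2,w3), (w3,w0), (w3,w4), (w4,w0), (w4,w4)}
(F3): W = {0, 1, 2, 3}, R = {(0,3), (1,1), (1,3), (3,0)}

(F1), (F2)

The schema corresponds to seriality: ∀x ∃y Rxy.
(F1): holds.
(F2): holds.
(F3): fails — world 2 has no successor.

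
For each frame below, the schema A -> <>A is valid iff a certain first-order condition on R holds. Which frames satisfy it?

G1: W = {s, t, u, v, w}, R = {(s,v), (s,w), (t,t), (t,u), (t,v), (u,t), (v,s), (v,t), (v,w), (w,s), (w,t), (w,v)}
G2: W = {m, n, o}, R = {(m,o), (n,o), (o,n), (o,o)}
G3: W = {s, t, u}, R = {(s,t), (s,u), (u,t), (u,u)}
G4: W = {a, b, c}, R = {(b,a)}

Frame correspondent (Sahlqvist): forall x Rxx — i.e. reflexivity.
G1: fails — world s does not see itself.
G2: fails — world m does not see itself.
G3: fails — world s does not see itself.
G4: fails — world a does not see itself.
Valid on no frame.

none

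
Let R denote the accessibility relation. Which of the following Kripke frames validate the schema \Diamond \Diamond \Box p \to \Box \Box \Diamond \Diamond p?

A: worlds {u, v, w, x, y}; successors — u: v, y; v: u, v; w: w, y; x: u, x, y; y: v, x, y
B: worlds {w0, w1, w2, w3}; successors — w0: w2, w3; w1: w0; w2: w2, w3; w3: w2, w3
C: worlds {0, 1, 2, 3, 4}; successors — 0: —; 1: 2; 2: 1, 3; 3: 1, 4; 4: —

This is the axiom for a generalized confluence (Geach) condition; its first-order frame correspondent is \forall x \forall y \forall z ((x R^2 y \wedge x R^2 z) \to \exists w (yRw \wedge z R^2 w)).
A: satisfies the condition.
B: satisfies the condition.
C: fails — 1R²1, 1R²1 but no w with 1Rw and 1R²w.

A, B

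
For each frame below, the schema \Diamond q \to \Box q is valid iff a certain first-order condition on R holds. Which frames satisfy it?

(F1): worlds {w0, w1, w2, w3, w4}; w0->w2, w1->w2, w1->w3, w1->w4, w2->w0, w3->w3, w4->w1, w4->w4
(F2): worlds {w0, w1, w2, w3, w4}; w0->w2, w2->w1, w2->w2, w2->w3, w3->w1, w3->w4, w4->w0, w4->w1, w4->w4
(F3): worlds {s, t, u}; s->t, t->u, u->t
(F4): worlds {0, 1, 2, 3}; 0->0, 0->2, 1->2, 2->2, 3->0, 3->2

(F3)

This is the axiom for partial functionality; its first-order frame correspondent is \forall x \forall y \forall z (Rxy \wedge Rxz \to y = z).
(F1): fails — w1 sees both w2 and w3.
(F2): fails — w2 sees both w1 and w2.
(F3): holds.
(F4): fails — 0 sees both 0 and 2.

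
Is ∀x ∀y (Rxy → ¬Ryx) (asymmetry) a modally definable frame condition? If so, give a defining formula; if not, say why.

Modal frame validity is preserved under surjective bounded morphisms.
The 5-cycle (worlds w0,w1,w2,w3,w4 with w0→w1→w2→w3→w4→w0) is asymmetric. Mapping every world to a single reflexive point • is a surjective bounded morphism, and the reflexive point is not asymmetric (R•• but asymmetry requires ¬R••).
So no modal formula (or set of formulas) defines exactly the asymmetric frames.

Not modally definable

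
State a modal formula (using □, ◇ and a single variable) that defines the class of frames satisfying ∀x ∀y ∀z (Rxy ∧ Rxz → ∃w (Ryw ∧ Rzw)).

◇□q → □◇q

This is convergence; the standard corresponding axiom is .2: ◇□q → □◇q.
Suppose ◇□q→□◇q is valid. Take Rxy, Rxz and set V(q)={w : Ryw}. Then □q at y so ◇□q at x, so □◇q at x, so ◇q at z, giving w with Rzw and Ryw.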